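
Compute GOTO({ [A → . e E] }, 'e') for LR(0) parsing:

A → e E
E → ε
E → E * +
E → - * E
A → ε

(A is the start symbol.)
{ [A → e . E], [E → . - * E], [E → . E * +], [E → .] }

GOTO(I, 'e') = CLOSURE({ [A → αX.β] : [A → α.Xβ] ∈ I, X = 'e' })

Items with dot before 'e', with the dot advanced:
  [A → . e E] → [A → e . E]
Closure of the advanced items:
  [A → e . E] has the dot before E: add [E → .], [E → . E * +], [E → . - * E]

GOTO = { [A → e . E], [E → . - * E], [E → . E * +], [E → .] }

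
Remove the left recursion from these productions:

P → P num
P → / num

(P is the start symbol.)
P → / num P'
P' → num P'
P' → ε

P is directly left-recursive. The standard transformation for
  A → A α₁ | ... | A α_m | β₁ | ... | β_n
is
  A  → β₁ A' | ... | β_n A'
  A' → α₁ A' | ... | α_m A' | ε

P → / num becomes P → / num P'
P → P num becomes P' → num P'
Add P' → ε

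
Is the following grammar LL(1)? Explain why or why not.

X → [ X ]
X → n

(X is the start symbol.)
For X:
  PREDICT(X → '[' X ']') = { '[' }
  PREDICT(X → n) = { 'n' }

All predict sets are disjoint. The grammar IS LL(1).

Answer: Yes, the grammar is LL(1).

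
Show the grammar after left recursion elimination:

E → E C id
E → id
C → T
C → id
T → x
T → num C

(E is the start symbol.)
E → id E'
E' → C id E'
E' → ε
C → T
C → id
T → x
T → num C

E is directly left-recursive. The standard transformation for
  A → A α₁ | ... | A α_m | β₁ | ... | β_n
is
  A  → β₁ A' | ... | β_n A'
  A' → α₁ A' | ... | α_m A' | ε

E → id becomes E → id E'
E → E C id becomes E' → C id E'
Add E' → ε

Productions for other non-terminals are unchanged:
  C → T
  C → id
  T → x
  T → num C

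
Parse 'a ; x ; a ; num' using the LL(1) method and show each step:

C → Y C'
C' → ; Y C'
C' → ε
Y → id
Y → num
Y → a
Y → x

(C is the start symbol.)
Stack is shown with the top on the left.

Stack     Input              Action
-----------------------------------
C $       a ; x ; a ; num $  output C → Y C'
Y C' $    a ; x ; a ; num $  output Y → a
a C' $    a ; x ; a ; num $  match 'a'
C' $      ; x ; a ; num $    output C' → ; Y C'
; Y C' $  ; x ; a ; num $    match ';'
Y C' $    x ; a ; num $      output Y → x
x C' $    x ; a ; num $      match 'x'
C' $      ; a ; num $        output C' → ; Y C'
; Y C' $  ; a ; num $        match ';'
Y C' $    a ; num $          output Y → a
a C' $    a ; num $          match 'a'
C' $      ; num $            output C' → ; Y C'
; Y C' $  ; num $            match ';'
Y C' $    num $              output Y → num
num C' $  num $              match 'num'
C' $      $                  output C' → ε
$         $                  accept

The string is accepted.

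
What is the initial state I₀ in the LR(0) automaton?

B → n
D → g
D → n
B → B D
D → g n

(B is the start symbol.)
First, augment the grammar with B' → B
I₀ = CLOSURE({ [B' → . B] }):
  [B' → . B] has the dot before B: add [B → . n], [B → . B D]
No further items can be added.

I₀ = { [B → . B D], [B → . n], [B' → . B] }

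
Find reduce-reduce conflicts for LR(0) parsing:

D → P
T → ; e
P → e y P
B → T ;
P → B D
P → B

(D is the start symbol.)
No reduce-reduce conflicts

Augment with D' → D and build the canonical LR(0) collection (I0 = CLOSURE({[D' → . D]}), then GOTO on every symbol after a dot until no new states appear). It has 12 states:
  I0: { [B → . T ;], [D → . P], [D' → . D], [P → . B D], [P → . B], [P → . e y P], [T → . ; e] }  — shift
  I1: { [T → ; . e] }  — shift
  I2: { [B → . T ;], [D → . P], [P → . B D], [P → . B], [P → . e y P], [P → B . D], [P → B .], [T → . ; e] }  — shift, reduce
  I3: { [D' → D .] }  — accept
  I4: { [D → P .] }  — reduce
  I5: { [B → T . ;] }  — shift
  I6: { [P → e . y P] }  — shift
  I7: { [B → . T ;], [P → . B D], [P → . B], [P → . e y P], [P → e y . P], [T → . ; e] }  — shift
  I8: { [P → e y P .] }  — reduce
  I9: { [B → T ; .] }  — reduce
  I10: { [P → B D .] }  — reduce
  I11: { [T → ; e .] }  — reduce

No state contains more than one complete item.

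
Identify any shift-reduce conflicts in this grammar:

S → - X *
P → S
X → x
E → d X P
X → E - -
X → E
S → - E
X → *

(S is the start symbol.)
Yes — I4: [S → - E .] vs [X → E . - -]; I8: [X → E .] vs [X → E . - -]

A shift-reduce conflict occurs when an LR(0) state has both:
  - a complete (reduce) item [A → α .] (dot at the end), and
  - a shift item [B → β . c γ] (dot before a terminal).

Augment with S' → S and build the canonical LR(0) collection (I0 = CLOSURE({[S' → . S]}), then GOTO on every symbol after a dot until no new states appear). It has 15 states:
  I0: { [S → . - E], [S → . - X *], [S' → . S] }  — shift
  I1: { [E → . d X P], [S → - . E], [S → - . X *], [X → . *], [X → . E - -], [X → . E], [X → . x] }  — shift
  I2: { [S' → S .] }  — accept
  I3: { [X → * .] }  — reduce
  I4: { [S → - E .], [X → E . - -], [X → E .] }  — shift, 2 reduces
  I5: { [S → - X . *] }  — shift
  I6: { [E → . d X P], [E → d . X P], [X → . *], [X → . E - -], [X → . E], [X → . x] }  — shift
  I7: { [X → x .] }  — reduce
  I8: { [X → E . - -], [X → E .] }  — shift, reduce
  I9: { [E → d X . P], [P → . S], [S → . - E], [S → . - X *] }  — shift
  I10: { [E → d X P .] }  — reduce
  I11: { [P → S .] }  — reduce
  I12: { [X → E - . -] }  — shift
  I13: { [X → E - - .] }  — reduce
  I14: { [S → - X * .] }  — reduce

I4 contains reduce items [S → - E .], [X → E .] and shift item [X → E . - -] — shift-reduce conflict.
I8 contains reduce item [X → E .] and shift item [X → E . - -] — shift-reduce conflict.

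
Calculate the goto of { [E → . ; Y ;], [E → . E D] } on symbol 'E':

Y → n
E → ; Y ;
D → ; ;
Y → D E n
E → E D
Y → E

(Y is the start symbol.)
GOTO(I, 'E') = CLOSURE({ [A → αX.β] : [A → α.Xβ] ∈ I, X = 'E' })

Items with dot before 'E', with the dot advanced:
  [E → . E D] → [E → E . D]
Closure of the advanced items:
  [E → E . D] has the dot before D: add [D → . ; ;]

GOTO = { [D → . ; ;], [E → E . D] }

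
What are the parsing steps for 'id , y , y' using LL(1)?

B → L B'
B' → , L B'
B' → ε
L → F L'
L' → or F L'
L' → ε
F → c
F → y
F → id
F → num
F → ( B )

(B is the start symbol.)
Stack is shown with the top on the left.

Stack       Input         Action
--------------------------------
B $         id , y , y $  output B → L B'
L B' $      id , y , y $  output L → F L'
F L' B' $   id , y , y $  output F → id
id L' B' $  id , y , y $  match 'id'
L' B' $     , y , y $     output L' → ε
B' $        , y , y $     output B' → , L B'
, L B' $    , y , y $     match ','
L B' $      y , y $       output L → F L'
F L' B' $   y , y $       output F → y
y L' B' $   y , y $       match 'y'
L' B' $     , y $         output L' → ε
B' $        , y $         output B' → , L B'
, L B' $    , y $         match ','
L B' $      y $           output L → F L'
F L' B' $   y $           output F → y
y L' B' $   y $           match 'y'
L' B' $     $             output L' → ε
B' $        $             output B' → ε
$           $             accept

The string is accepted.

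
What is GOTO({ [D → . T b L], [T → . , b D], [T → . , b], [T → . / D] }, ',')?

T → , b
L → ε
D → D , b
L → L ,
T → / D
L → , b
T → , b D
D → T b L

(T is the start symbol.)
GOTO(I, ',') = CLOSURE({ [A → αX.β] : [A → α.Xβ] ∈ I, X = ',' })

Items with dot before ',', with the dot advanced:
  [T → . , b] → [T → , . b]
  [T → . , b D] → [T → , . b D]
Closure adds nothing (no advanced item has the dot before a non-terminal).

GOTO = { [T → , . b D], [T → , . b] }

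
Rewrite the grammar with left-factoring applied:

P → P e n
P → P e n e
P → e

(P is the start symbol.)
Left-factoring transforms A → αβ₁ | αβ₂ into A → αA' and A' → β₁ | β₂
(α is the longest common prefix among the alternatives). Repeat until
no nonterminal has two alternatives with a common prefix.

Round 1: P has alternatives sharing prefix 'P e n'. Introduce P': P → P e n P'
  Add: P' → ε
  Add: P' → e

No remaining common prefixes — done.

Resulting grammar:
P → P e n P'
P' → ε
P' → e
P → e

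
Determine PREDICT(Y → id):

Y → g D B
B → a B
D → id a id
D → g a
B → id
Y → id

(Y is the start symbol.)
PREDICT(Y → id) = (FIRST(RHS) \ {ε}) ∪ (FOLLOW(Y) if ε ∈ FIRST(RHS), i.e. RHS ⇒* ε)
FIRST(id) = { 'id' }
ε ∉ FIRST(id), so FOLLOW(Y) is not added.
PREDICT(Y → id) = { 'id' }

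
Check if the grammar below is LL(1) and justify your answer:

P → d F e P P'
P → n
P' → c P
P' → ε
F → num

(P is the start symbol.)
A grammar is LL(1) if for each non-terminal N with multiple productions, the predict sets of those productions are pairwise disjoint, where PREDICT(N → α) = (FIRST(α) \ {ε}) ∪ (FOLLOW(N) if α ⇒* ε).

Relevant sets:
  FOLLOW(P') = { $, 'c' }

For P:
  PREDICT(P → d F e P P') = { 'd' }
  PREDICT(P → n) = { 'n' }
For P':
  PREDICT(P' → c P) = { 'c' }
  PREDICT(P' → ε) = { $, 'c' }
F has a single production, so nothing to check there.

Conflict found: Predict set conflict for P': { 'c' }
The grammar is NOT LL(1).

Answer: No. Predict set conflict for P': { 'c' }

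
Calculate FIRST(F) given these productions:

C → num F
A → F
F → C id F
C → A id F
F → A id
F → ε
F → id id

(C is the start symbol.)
To compute FIRST(F), examine every production with F on the left-hand side, reading each right-hand side left to right until a non-nullable symbol is reached.

FIRST sets of the other non-terminals involved (by the same procedure, iterated to a fixed point):
  FIRST(C) = { 'id', 'num' }
  FIRST(A) = { 'id', 'num', ε }

From F → C id F:
  - C is a non-terminal: add FIRST(C) \ {ε} = { 'id', 'num' }
    C is not nullable, so stop
From F → A id:
  - A is a non-terminal: add FIRST(A) \ {ε} = { 'id', 'num' }
    A is nullable, so continue to the next symbol
  - id is a terminal: add 'id' and stop
From F → ε:
  - ε-production, so ε ∈ FIRST(F)
From F → id id:
  - id is a terminal: add 'id' and stop

Collecting: FIRST(F) = { 'id', 'num', ε }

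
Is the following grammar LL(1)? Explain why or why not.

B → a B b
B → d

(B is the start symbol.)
For B:
  PREDICT(B → a B b) = { 'a' }
  PREDICT(B → d) = { 'd' }

All predict sets are disjoint. The grammar IS LL(1).

Answer: Yes, the grammar is LL(1).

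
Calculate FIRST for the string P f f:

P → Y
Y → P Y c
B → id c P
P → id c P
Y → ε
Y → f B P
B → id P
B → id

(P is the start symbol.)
FIRST sets of the non-terminals involved (from the grammar, by fixed-point iteration):
  FIRST(P) = { 'c', 'f', 'id', ε }

To compute FIRST(P f f), process the symbols left to right:
Symbol P is a non-terminal. Add FIRST(P) \ {ε} = { 'c', 'f', 'id' }
P is nullable (ε ∈ FIRST(P)), continue to the next symbol.
Symbol f is a terminal. Add 'f' and stop.
FIRST(P f f) = { 'c', 'f', 'id' }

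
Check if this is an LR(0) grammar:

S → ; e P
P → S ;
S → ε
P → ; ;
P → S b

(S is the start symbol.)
A grammar is LR(0) if no state in the canonical LR(0) collection has:
  - both a shift item (dot before a terminal) and a complete item (shift-reduce conflict), or
  - two or more complete items (reduce-reduce conflict; the accept item [S' → S .] counts as a complete item here).

Augment with S' → S and build the canonical LR(0) collection (I0 = CLOSURE({[S' → . S]}), then GOTO on every symbol after a dot until no new states appear). It has 10 states:
  I0: { [S → . ; e P], [S → .], [S' → . S] }  — shift, reduce
  I1: { [S → ; . e P] }  — shift
  I2: { [S' → S .] }  — accept
  I3: { [P → . ; ;], [P → . S ;], [P → . S b], [S → . ; e P], [S → .], [S → ; e . P] }  — shift, reduce
  I4: { [P → ; . ;], [S → ; . e P] }  — shift
  I5: { [S → ; e P .] }  — reduce
  I6: { [P → S . ;], [P → S . b] }  — shift
  I7: { [P → S ; .] }  — reduce
  I8: { [P → S b .] }  — reduce
  I9: { [P → ; ; .] }  — reduce

Conflict in state I0:
  Shift-reduce conflict between [S → .] and [S → . ; e P]
So the grammar is NOT LR(0).

Answer: No. Shift-reduce conflict between [S → .] and [S → . ; e P]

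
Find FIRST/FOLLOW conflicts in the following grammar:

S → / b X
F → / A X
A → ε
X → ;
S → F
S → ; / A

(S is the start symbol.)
No FIRST/FOLLOW conflicts.

Nullable non-terminals: A.
A has a nullable alternative but only one production, so nothing to check.

F, S, X have no nullable alternative, so no FIRST/FOLLOW check is needed there.

No FIRST/FOLLOW conflicts found.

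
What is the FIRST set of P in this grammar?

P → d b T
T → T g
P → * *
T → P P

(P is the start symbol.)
To compute FIRST(P), examine every production with P on the left-hand side, reading each right-hand side left to right until a non-nullable symbol is reached.

From P → d b T:
  - d is a terminal: add 'd' and stop
From P → * *:
  - '*' is a terminal: add '*' and stop

Collecting: FIRST(P) = { '*', 'd' }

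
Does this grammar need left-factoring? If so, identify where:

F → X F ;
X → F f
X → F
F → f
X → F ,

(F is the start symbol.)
Yes, X has productions with common prefix 'F'

Left-factoring is needed when two productions for the same non-terminal
share a common prefix on the right-hand side.

Productions for F:
  F → X F ;
  F → f
Productions for X:
  X → F f
  X → F
  X → F ,

Found common prefix 'F' in productions for X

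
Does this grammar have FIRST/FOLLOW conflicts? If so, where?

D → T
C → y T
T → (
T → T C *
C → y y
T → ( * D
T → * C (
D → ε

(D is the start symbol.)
A FIRST/FOLLOW conflict occurs when a non-terminal N has a nullable alternative N → β (β ⇒* ε) and another alternative N → α with FIRST(α) ∩ FOLLOW(N) ≠ ∅: on such a lookahead the parser cannot decide between expanding α and letting N vanish via β.

Nullable non-terminals: D.
FIRST sets used below: FIRST(T) = { '(', '*' }

D: nullable alternative(s) D → ε; FOLLOW(D) = { $, '(', '*', 'y' }
  D → T: FIRST \ {ε} = { '(', '*' } — overlaps FOLLOW(D) on { '(', '*' }: CONFLICT
  D → ε: FIRST \ {ε} = { } — this is the only nullable alternative, skip

C, T have no nullable alternative, so no FIRST/FOLLOW check is needed there.

So the grammar has 1 FIRST/FOLLOW conflict (marked CONFLICT above).

Answer: Yes. D → T with FOLLOW(D) on { '(', '*' }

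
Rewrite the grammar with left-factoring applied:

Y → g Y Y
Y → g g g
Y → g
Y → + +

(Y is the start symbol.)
Y → g Y'
Y' → Y Y
Y' → g g
Y' → ε
Y → + +

Left-factoring transforms A → αβ₁ | αβ₂ into A → αA' and A' → β₁ | β₂
(α is the longest common prefix among the alternatives). Repeat until
no nonterminal has two alternatives with a common prefix.

Round 1: Y has alternatives sharing prefix 'g'. Introduce Y': Y → g Y'
  Add: Y' → Y Y
  Add: Y' → g g
  Add: Y' → ε

No remaining common prefixes — done.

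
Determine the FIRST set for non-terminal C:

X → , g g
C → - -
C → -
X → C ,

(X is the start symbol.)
From C → - -:
  - '-' is a terminal: add '-' and stop
From C → -:
  - '-' is a terminal: add '-' and stop

Collecting: FIRST(C) = { '-' }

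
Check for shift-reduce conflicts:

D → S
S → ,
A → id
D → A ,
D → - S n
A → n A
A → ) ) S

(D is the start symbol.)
Augment with D' → D and build the canonical LR(0) collection (I0 = CLOSURE({[D' → . D]}), then GOTO on every symbol after a dot until no new states appear). It has 15 states:
  I0: { [A → . ) ) S], [A → . id], [A → . n A], [D → . - S n], [D → . A ,], [D → . S], [D' → . D], [S → . ,] }  — shift
  I1: { [A → ) . ) S] }  — shift
  I2: { [S → , .] }  — reduce
  I3: { [D → - . S n], [S → . ,] }  — shift
  I4: { [D → A . ,] }  — shift
  I5: { [D' → D .] }  — accept
  I6: { [D → S .] }  — reduce
  I7: { [A → id .] }  — reduce
  I8: { [A → . ) ) S], [A → . id], [A → . n A], [A → n . A] }  — shift
  I9: { [A → n A .] }  — reduce
  I10: { [D → A , .] }  — reduce
  I11: { [D → - S . n] }  — shift
  I12: { [D → - S n .] }  — reduce
  I13: { [A → ) ) . S], [S → . ,] }  — shift
  I14: { [A → ) ) S .] }  — reduce

No state contains both a complete item and a shift item.

Answer: No shift-reduce conflicts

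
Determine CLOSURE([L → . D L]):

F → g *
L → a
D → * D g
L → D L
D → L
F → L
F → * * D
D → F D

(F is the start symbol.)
Start with: [L → . D L]
  [L → . D L] has the dot before D: add [D → . * D g], [D → . L], [D → . F D]
  [D → . L] has the dot before L: add [L → . a]
  [D → . F D] has the dot before F: add [F → . g *], [F → . L], [F → . * * D]
No further items can be added.

CLOSURE = { [D → . * D g], [D → . F D], [D → . L], [F → . * * D], [F → . L], [F → . g *], [L → . D L], [L → . a] }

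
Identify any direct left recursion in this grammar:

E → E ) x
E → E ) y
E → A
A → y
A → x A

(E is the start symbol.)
Yes, E is left-recursive

Direct left recursion occurs when N → N α for some non-terminal N (the right-hand side begins with the left-hand side itself).

E → E ) x: LEFT RECURSIVE (starts with E)
E → E ) y: LEFT RECURSIVE (starts with E)
E → A: starts with A
A → y: starts with y
A → x A: starts with x

The grammar has direct left recursion on: E.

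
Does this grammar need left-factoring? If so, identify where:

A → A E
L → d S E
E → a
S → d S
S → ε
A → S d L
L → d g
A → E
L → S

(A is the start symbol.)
Yes, L has productions with common prefix 'd'

Left-factoring is needed when two productions for the same non-terminal
share a common prefix on the right-hand side.

Productions for A:
  A → A E
  A → S d L
  A → E
Productions for L:
  L → d S E
  L → d g
  L → S
Productions for S:
  S → d S
  S → ε

Found common prefix 'd' in productions for L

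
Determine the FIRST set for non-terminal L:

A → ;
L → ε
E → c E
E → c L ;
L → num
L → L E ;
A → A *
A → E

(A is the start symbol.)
{ 'c', 'num', ε }

To compute FIRST(L), examine every production with L on the left-hand side, reading each right-hand side left to right until a non-nullable symbol is reached.

FIRST sets of the other non-terminals involved (by the same procedure, iterated to a fixed point):
  FIRST(E) = { 'c' }

From L → ε:
  - ε-production, so ε ∈ FIRST(L)
From L → num:
  - num is a terminal: add 'num' and stop
From L → L E ;:
  - L is the symbol being defined: contributes nothing new
    L is nullable, so continue to the next symbol
  - E is a non-terminal: add FIRST(E) \ {ε} = { 'c' }
    E is not nullable, so stop

Collecting: FIRST(L) = { 'c', 'num', ε }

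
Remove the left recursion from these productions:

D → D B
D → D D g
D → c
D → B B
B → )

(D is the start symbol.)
D is directly left-recursive. The standard transformation for
  A → A α₁ | ... | A α_m | β₁ | ... | β_n
is
  A  → β₁ A' | ... | β_n A'
  A' → α₁ A' | ... | α_m A' | ε

D → c becomes D → c D'
D → B B becomes D → B B D'
D → D B becomes D' → B D'
D → D D g becomes D' → D g D'
Add D' → ε

Productions for other non-terminals are unchanged:
  B → )

Resulting grammar:
D → c D'
D → B B D'
D' → B D'
D' → D g D'
D' → ε
B → )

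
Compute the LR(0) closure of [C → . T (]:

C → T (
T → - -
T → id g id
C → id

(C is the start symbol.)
To compute CLOSURE, for each item [A → α.Bβ] where B is a non-terminal, add [B → .γ] for all productions B → γ; repeat for the newly added items until nothing changes.

Start with: [C → . T (]
  [C → . T (] has the dot before T: add [T → . - -], [T → . id g id]
No further items can be added.

CLOSURE = { [C → . T (], [T → . - -], [T → . id g id] }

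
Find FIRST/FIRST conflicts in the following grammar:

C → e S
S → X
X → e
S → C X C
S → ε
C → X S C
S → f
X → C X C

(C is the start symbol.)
Yes. C → e S / C → X S C on { 'e' }; S → X / S → C X C on { 'e' }; X → e / X → C X C on { 'e' }

A FIRST/FIRST conflict occurs when two productions N → α and N → β for the same non-terminal have FIRST(α) ∩ FIRST(β) ≠ ∅ (with ε ∈ FIRST of a nullable right-hand side, so two nullable alternatives also conflict).

FIRST sets of the non-terminals at (or reachable through a nullable prefix from) the front of some alternative:
  FIRST(X) = { 'e' }
  FIRST(C) = { 'e' }

Productions for C:
  C → e S: FIRST = { 'e' }
  C → X S C: FIRST = { 'e' }
Productions for S:
  S → X: FIRST = { 'e' }
  S → C X C: FIRST = { 'e' }
  S → ε: FIRST = { ε }
  S → f: FIRST = { 'f' }
Productions for X:
  X → e: FIRST = { 'e' }
  X → C X C: FIRST = { 'e' }

Conflict for C: C → e S and C → X S C
  Overlap: { 'e' }
Conflict for S: S → X and S → C X C
  Overlap: { 'e' }
Conflict for X: X → e and X → C X C
  Overlap: { 'e' }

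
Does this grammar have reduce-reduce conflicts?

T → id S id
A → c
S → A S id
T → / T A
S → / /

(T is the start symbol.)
A reduce-reduce conflict occurs when an LR(0) state has two complete items [A → α .] and [B → β .] — both call for a reduction, and with no lookahead the parser cannot choose between them.

Augment with T' → T and build the canonical LR(0) collection (I0 = CLOSURE({[T' → . T]}), then GOTO on every symbol after a dot until no new states appear). It has 14 states:
  I0: { [T → . / T A], [T → . id S id], [T' → . T] }  — shift
  I1: { [T → . / T A], [T → . id S id], [T → / . T A] }  — shift
  I2: { [T' → T .] }  — accept
  I3: { [A → . c], [S → . / /], [S → . A S id], [T → id . S id] }  — shift
  I4: { [S → / . /] }  — shift
  I5: { [A → . c], [S → . / /], [S → . A S id], [S → A . S id] }  — shift
  I6: { [T → id S . id] }  — shift
  I7: { [A → c .] }  — reduce
  I8: { [T → id S id .] }  — reduce
  I9: { [S → A S . id] }  — shift
  I10: { [S → A S id .] }  — reduce
  I11: { [S → / / .] }  — reduce
  I12: { [A → . c], [T → / T . A] }  — shift
  I13: { [T → / T A .] }  — reduce

No state contains more than one complete item.

Answer: No reduce-reduce conflicts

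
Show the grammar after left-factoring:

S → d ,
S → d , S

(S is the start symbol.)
S → d , S'
S' → ε
S' → S

Left-factoring transforms A → αβ₁ | αβ₂ into A → αA' and A' → β₁ | β₂
(α is the longest common prefix among the alternatives). Repeat until
no nonterminal has two alternatives with a common prefix.

Round 1: S has alternatives sharing prefix 'd ,'. Introduce S': S → d , S'
  Add: S' → ε
  Add: S' → S

No remaining common prefixes — done.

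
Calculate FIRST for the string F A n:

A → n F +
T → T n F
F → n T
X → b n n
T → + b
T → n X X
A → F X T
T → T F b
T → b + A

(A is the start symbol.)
{ 'n' }

FIRST sets of the non-terminals involved (from the grammar, by fixed-point iteration):
  FIRST(F) = { 'n' }

To compute FIRST(F A n), process the symbols left to right:
Symbol F is a non-terminal. Add FIRST(F) \ {ε} = { 'n' }
F is not nullable (ε ∉ FIRST(F)), so stop here.
FIRST(F A n) = { 'n' }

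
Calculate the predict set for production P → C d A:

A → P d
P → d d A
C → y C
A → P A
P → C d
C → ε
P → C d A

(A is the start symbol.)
PREDICT(P → C d A) = (FIRST(RHS) \ {ε}) ∪ (FOLLOW(P) if ε ∈ FIRST(RHS), i.e. RHS ⇒* ε)
FIRST(C) = { 'y', ε }
FIRST(C d A) = { 'd', 'y' }
ε ∉ FIRST(C d A), so FOLLOW(P) is not added.
PREDICT(P → C d A) = { 'd', 'y' }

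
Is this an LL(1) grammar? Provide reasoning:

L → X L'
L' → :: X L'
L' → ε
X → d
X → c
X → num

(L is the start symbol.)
Relevant sets:
  FOLLOW(L') = { $ }

For L':
  PREDICT(L' → :: X L') = { '::' }
  PREDICT(L' → ε) = { $ }
For X:
  PREDICT(X → d) = { 'd' }
  PREDICT(X → c) = { 'c' }
  PREDICT(X → num) = { 'num' }
L has a single production, so nothing to check there.

All predict sets are disjoint. The grammar IS LL(1).

Answer: Yes, the grammar is LL(1).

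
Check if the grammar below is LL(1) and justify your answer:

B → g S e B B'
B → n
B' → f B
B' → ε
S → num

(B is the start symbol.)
A grammar is LL(1) if for each non-terminal N with multiple productions, the predict sets of those productions are pairwise disjoint, where PREDICT(N → α) = (FIRST(α) \ {ε}) ∪ (FOLLOW(N) if α ⇒* ε).

Relevant sets:
  FOLLOW(B') = { $, 'f' }

For B:
  PREDICT(B → g S e B B') = { 'g' }
  PREDICT(B → n) = { 'n' }
For B':
  PREDICT(B' → f B) = { 'f' }
  PREDICT(B' → ε) = { $, 'f' }
S has a single production, so nothing to check there.

Conflict found: Predict set conflict for B': { 'f' }
The grammar is NOT LL(1).

Answer: No. Predict set conflict for B': { 'f' }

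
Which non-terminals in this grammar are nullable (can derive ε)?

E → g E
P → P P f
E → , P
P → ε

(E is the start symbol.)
{ 'P' }

A non-terminal is nullable if it can derive ε (the empty string): either it has an ε-production, or it has a production whose right-hand side consists entirely of nullable non-terminals.

ε-productions: P → ε
So P is immediately nullable.
No further non-terminal can be added: every production for the remaining non-terminals contains a terminal or a non-nullable non-terminal.
Nullable = { 'P' }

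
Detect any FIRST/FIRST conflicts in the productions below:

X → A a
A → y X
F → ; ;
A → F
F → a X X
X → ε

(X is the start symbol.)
No FIRST/FIRST conflicts.

FIRST sets of the non-terminals at (or reachable through a nullable prefix from) the front of some alternative:
  FIRST(A) = { ';', 'a', 'y' }
  FIRST(F) = { ';', 'a' }

Productions for X:
  X → A a: FIRST = { ';', 'a', 'y' }
  X → ε: FIRST = { ε }
Productions for A:
  A → y X: FIRST = { 'y' }
  A → F: FIRST = { ';', 'a' }
Productions for F:
  F → ; ;: FIRST = { ';' }
  F → a X X: FIRST = { 'a' }

All alternatives of each non-terminal have pairwise disjoint FIRST sets.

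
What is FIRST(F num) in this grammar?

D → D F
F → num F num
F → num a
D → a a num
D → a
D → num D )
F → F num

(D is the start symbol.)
FIRST sets of the non-terminals involved (from the grammar, by fixed-point iteration):
  FIRST(F) = { 'num' }

To compute FIRST(F num), process the symbols left to right:
Symbol F is a non-terminal. Add FIRST(F) \ {ε} = { 'num' }
F is not nullable (ε ∉ FIRST(F)), so stop here.
FIRST(F num) = { 'num' }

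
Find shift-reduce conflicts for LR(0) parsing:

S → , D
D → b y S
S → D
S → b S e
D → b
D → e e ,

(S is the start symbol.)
A shift-reduce conflict occurs when an LR(0) state has both:
  - a complete (reduce) item [A → α .] (dot at the end), and
  - a shift item [B → β . c γ] (dot before a terminal).

Augment with S' → S and build the canonical LR(0) collection (I0 = CLOSURE({[S' → . S]}), then GOTO on every symbol after a dot until no new states appear). It has 14 states:
  I0: { [D → . b y S], [D → . b], [D → . e e ,], [S → . , D], [S → . D], [S → . b S e], [S' → . S] }  — shift
  I1: { [D → . b y S], [D → . b], [D → . e e ,], [S → , . D] }  — shift
  I2: { [S → D .] }  — reduce
  I3: { [S' → S .] }  — accept
  I4: { [D → . b y S], [D → . b], [D → . e e ,], [D → b . y S], [D → b .], [S → . , D], [S → . D], [S → . b S e], [S → b . S e] }  — shift, reduce
  I5: { [D → e . e ,] }  — shift
  I6: { [D → e e . ,] }  — shift
  I7: { [D → e e , .] }  — reduce
  I8: { [S → b S . e] }  — shift
  I9: { [D → . b y S], [D → . b], [D → . e e ,], [D → b y . S], [S → . , D], [S → . D], [S → . b S e] }  — shift
  I10: { [D → b y S .] }  — reduce
  I11: { [S → b S e .] }  — reduce
  I12: { [S → , D .] }  — reduce
  I13: { [D → b . y S], [D → b .] }  — shift, reduce

I4 contains reduce item [D → b .] and shift items [D → . b], [D → . b y S], [D → b . y S], [D → . e e ,], [S → . , D], [S → . b S e] — shift-reduce conflict.
I13 contains reduce item [D → b .] and shift item [D → b . y S] — shift-reduce conflict.

Answer: Yes — I4: [D → b .] vs [D → . b]; I13: [D → b .] vs [D → b . y S]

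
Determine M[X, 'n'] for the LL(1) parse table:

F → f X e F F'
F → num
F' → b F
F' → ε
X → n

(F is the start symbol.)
X → n

To find M[X, 'n'], we find productions for X where 'n' is in the predict set (PREDICT(N → α) = (FIRST(α) \ {ε}) ∪ (FOLLOW(N) if α ⇒* ε)).

X → n: PREDICT = { 'n' }
  'n' is in predict set, so this production goes in M[X, 'n']

M[X, 'n'] = X → n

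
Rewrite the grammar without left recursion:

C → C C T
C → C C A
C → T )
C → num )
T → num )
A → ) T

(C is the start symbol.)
C is directly left-recursive. The standard transformation for
  A → A α₁ | ... | A α_m | β₁ | ... | β_n
is
  A  → β₁ A' | ... | β_n A'
  A' → α₁ A' | ... | α_m A' | ε

C → T ) becomes C → T ) C'
C → num ) becomes C → num ) C'
C → C C T becomes C' → C T C'
C → C C A becomes C' → C A C'
Add C' → ε

Productions for other non-terminals are unchanged:
  T → num )
  A → ) T

Resulting grammar:
C → T ) C'
C → num ) C'
C' → C T C'
C' → C A C'
C' → ε
T → num )
A → ) T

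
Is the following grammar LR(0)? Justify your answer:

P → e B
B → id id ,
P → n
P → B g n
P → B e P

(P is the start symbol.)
A grammar is LR(0) if no state in the canonical LR(0) collection has:
  - both a shift item (dot before a terminal) and a complete item (shift-reduce conflict), or
  - two or more complete items (reduce-reduce conflict; the accept item [P' → P .] counts as a complete item here).

Augment with P' → P and build the canonical LR(0) collection (I0 = CLOSURE({[P' → . P]}), then GOTO on every symbol after a dot until no new states appear). It has 13 states:
  I0: { [B → . id id ,], [P → . B e P], [P → . B g n], [P → . e B], [P → . n], [P' → . P] }  — shift
  I1: { [P → B . e P], [P → B . g n] }  — shift
  I2: { [P' → P .] }  — accept
  I3: { [B → . id id ,], [P → e . B] }  — shift
  I4: { [B → id . id ,] }  — shift
  I5: { [P → n .] }  — reduce
  I6: { [B → id id . ,] }  — shift
  I7: { [B → id id , .] }  — reduce
  I8: { [P → e B .] }  — reduce
  I9: { [B → . id id ,], [P → . B e P], [P → . B g n], [P → . e B], [P → . n], [P → B e . P] }  — shift
  I10: { [P → B g . n] }  — shift
  I11: { [P → B g n .] }  — reduce
  I12: { [P → B e P .] }  — reduce

Every state is either a pure shift/goto state or contains exactly one complete item and nothing to shift — no conflicts. The grammar is LR(0).

Answer: Yes, the grammar is LR(0)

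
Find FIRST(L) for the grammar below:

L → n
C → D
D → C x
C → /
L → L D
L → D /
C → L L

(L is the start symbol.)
FIRST sets of the other non-terminals involved (by the same procedure, iterated to a fixed point):
  FIRST(D) = { '/', 'n' }

From L → n:
  - n is a terminal: add 'n' and stop
From L → L D:
  - L is the symbol being defined: contributes nothing new
    L is not nullable, so stop
From L → D /:
  - D is a non-terminal: add FIRST(D) \ {ε} = { '/', 'n' }
    D is not nullable, so stop

Collecting: FIRST(L) = { '/', 'n' }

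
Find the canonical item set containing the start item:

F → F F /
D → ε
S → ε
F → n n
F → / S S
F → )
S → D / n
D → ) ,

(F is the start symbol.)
{ [F → . )], [F → . / S S], [F → . F F /], [F → . n n], [F' → . F] }

First, augment the grammar with F' → F
I₀ = CLOSURE({ [F' → . F] }):
  [F' → . F] has the dot before F: add [F → . F F /], [F → . n n], [F → . / S S], [F → . )]
No further items can be added.

I₀ = { [F → . )], [F → . / S S], [F → . F F /], [F → . n n], [F' → . F] }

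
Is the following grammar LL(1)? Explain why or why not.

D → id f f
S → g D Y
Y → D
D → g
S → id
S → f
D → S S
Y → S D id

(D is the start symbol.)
No. Predict set conflict for D: { 'id' }

A grammar is LL(1) if for each non-terminal N with multiple productions, the predict sets of those productions are pairwise disjoint, where PREDICT(N → α) = (FIRST(α) \ {ε}) ∪ (FOLLOW(N) if α ⇒* ε).

Relevant sets:
  FIRST(S) = { 'f', 'g', 'id' }
  FIRST(D) = { 'f', 'g', 'id' }

For D:
  PREDICT(D → id f f) = { 'id' }
  PREDICT(D → g) = { 'g' }
  PREDICT(D → S S) = { 'f', 'g', 'id' }
For S:
  PREDICT(S → g D Y) = { 'g' }
  PREDICT(S → id) = { 'id' }
  PREDICT(S → f) = { 'f' }
For Y:
  PREDICT(Y → D) = { 'f', 'g', 'id' }
  PREDICT(Y → S D id) = { 'f', 'g', 'id' }

Conflict found: Predict set conflict for D: { 'id' }
The grammar is NOT LL(1).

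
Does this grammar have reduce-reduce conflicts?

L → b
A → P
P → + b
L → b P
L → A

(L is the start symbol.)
A reduce-reduce conflict occurs when an LR(0) state has two complete items [A → α .] and [B → β .] — both call for a reduction, and with no lookahead the parser cannot choose between them.

Augment with L' → L and build the canonical LR(0) collection (I0 = CLOSURE({[L' → . L]}), then GOTO on every symbol after a dot until no new states appear). It has 8 states:
  I0: { [A → . P], [L → . A], [L → . b P], [L → . b], [L' → . L], [P → . + b] }  — shift
  I1: { [P → + . b] }  — shift
  I2: { [L → A .] }  — reduce
  I3: { [L' → L .] }  — accept
  I4: { [A → P .] }  — reduce
  I5: { [L → b . P], [L → b .], [P → . + b] }  — shift, reduce
  I6: { [L → b P .] }  — reduce
  I7: { [P → + b .] }  — reduce

No state contains more than one complete item.

Answer: No reduce-reduce conflicts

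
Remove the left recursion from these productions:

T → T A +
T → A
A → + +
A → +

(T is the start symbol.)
T is directly left-recursive. The standard transformation for
  A → A α₁ | ... | A α_m | β₁ | ... | β_n
is
  A  → β₁ A' | ... | β_n A'
  A' → α₁ A' | ... | α_m A' | ε

T → A becomes T → A T'
T → T A + becomes T' → A + T'
Add T' → ε

Productions for other non-terminals are unchanged:
  A → + +
  A → +

Resulting grammar:
T → A T'
T' → A + T'
T' → ε
A → + +
A → +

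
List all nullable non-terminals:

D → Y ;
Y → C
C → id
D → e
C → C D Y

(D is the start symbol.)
None

A non-terminal is nullable if it can derive ε (the empty string): either it has an ε-production, or it has a production whose right-hand side consists entirely of nullable non-terminals.

There are no ε-productions, so no non-terminal can derive ε.
No non-terminals are nullable.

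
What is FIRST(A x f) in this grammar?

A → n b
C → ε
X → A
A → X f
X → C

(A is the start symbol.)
{ 'f', 'n' }

FIRST sets of the non-terminals involved (from the grammar, by fixed-point iteration):
  FIRST(A) = { 'f', 'n' }

To compute FIRST(A x f), process the symbols left to right:
Symbol A is a non-terminal. Add FIRST(A) \ {ε} = { 'f', 'n' }
A is not nullable (ε ∉ FIRST(A)), so stop here.
FIRST(A x f) = { 'f', 'n' }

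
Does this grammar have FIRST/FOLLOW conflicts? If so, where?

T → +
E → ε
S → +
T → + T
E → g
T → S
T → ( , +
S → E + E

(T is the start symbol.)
A FIRST/FOLLOW conflict occurs when a non-terminal N has a nullable alternative N → β (β ⇒* ε) and another alternative N → α with FIRST(α) ∩ FOLLOW(N) ≠ ∅: on such a lookahead the parser cannot decide between expanding α and letting N vanish via β.

Nullable non-terminals: E.

E: nullable alternative(s) E → ε; FOLLOW(E) = { $, '+' }
  E → ε: FIRST \ {ε} = { } — this is the only nullable alternative, skip
  E → g: FIRST \ {ε} = { 'g' } — disjoint from FOLLOW(E)

S, T have no nullable alternative, so no FIRST/FOLLOW check is needed there.

No FIRST/FOLLOW conflicts found.

Answer: No FIRST/FOLLOW conflicts.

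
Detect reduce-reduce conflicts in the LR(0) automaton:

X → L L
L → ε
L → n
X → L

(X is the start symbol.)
Augment with X' → X and build the canonical LR(0) collection (I0 = CLOSURE({[X' → . X]}), then GOTO on every symbol after a dot until no new states appear). It has 5 states:
  I0: { [L → . n], [L → .], [X → . L L], [X → . L], [X' → . X] }  — shift, reduce
  I1: { [L → . n], [L → .], [X → L . L], [X → L .] }  — shift, 2 reduces
  I2: { [X' → X .] }  — accept
  I3: { [L → n .] }  — reduce
  I4: { [X → L L .] }  — reduce

I1 contains complete items [L → .], [X → L .] — reduce-reduce conflict.

Answer: Yes — I1: [L → .] vs [X → L .]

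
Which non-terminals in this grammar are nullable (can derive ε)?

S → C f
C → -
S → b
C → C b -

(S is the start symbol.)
None

There are no ε-productions, so no non-terminal can derive ε.
No non-terminals are nullable.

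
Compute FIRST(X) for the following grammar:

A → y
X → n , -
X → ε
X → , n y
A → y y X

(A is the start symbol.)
To compute FIRST(X), examine every production with X on the left-hand side, reading each right-hand side left to right until a non-nullable symbol is reached.

From X → n , -:
  - n is a terminal: add 'n' and stop
From X → ε:
  - ε-production, so ε ∈ FIRST(X)
From X → , n y:
  - ',' is a terminal: add ',' and stop

Collecting: FIRST(X) = { ',', 'n', ε }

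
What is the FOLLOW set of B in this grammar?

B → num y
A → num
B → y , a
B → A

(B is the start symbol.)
{ $ }

B is the start symbol, so $ ∈ FOLLOW(B).
B does not occur on any right-hand side.

Taking the union: FOLLOW(B) = { $ }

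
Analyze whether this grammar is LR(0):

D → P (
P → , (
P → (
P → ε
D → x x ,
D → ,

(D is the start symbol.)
Augment with D' → D and build the canonical LR(0) collection (I0 = CLOSURE({[D' → . D]}), then GOTO on every symbol after a dot until no new states appear). It has 10 states:
  I0: { [D → . ,], [D → . P (], [D → . x x ,], [D' → . D], [P → . (], [P → . , (], [P → .] }  — shift, reduce
  I1: { [P → ( .] }  — reduce
  I2: { [D → , .], [P → , . (] }  — shift, reduce
  I3: { [D' → D .] }  — accept
  I4: { [D → P . (] }  — shift
  I5: { [D → x . x ,] }  — shift
  I6: { [D → x x . ,] }  — shift
  I7: { [D → x x , .] }  — reduce
  I8: { [D → P ( .] }  — reduce
  I9: { [P → , ( .] }  — reduce

Conflict in state I0:
  Shift-reduce conflict between [P → .] and [D → . ,]
So the grammar is NOT LR(0).

Answer: No. Shift-reduce conflict between [P → .] and [D → . ,]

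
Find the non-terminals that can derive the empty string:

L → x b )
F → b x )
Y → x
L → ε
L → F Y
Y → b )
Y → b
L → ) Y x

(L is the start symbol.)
A non-terminal is nullable if it can derive ε (the empty string): either it has an ε-production, or it has a production whose right-hand side consists entirely of nullable non-terminals.

ε-productions: L → ε
So L is immediately nullable.
No further non-terminal can be added: every production for the remaining non-terminals contains a terminal or a non-nullable non-terminal.
Nullable = { 'L' }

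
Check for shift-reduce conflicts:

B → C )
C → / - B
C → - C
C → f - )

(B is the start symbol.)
No shift-reduce conflicts

Augment with B' → B and build the canonical LR(0) collection (I0 = CLOSURE({[B' → . B]}), then GOTO on every symbol after a dot until no new states appear). It has 12 states:
  I0: { [B → . C )], [B' → . B], [C → . - C], [C → . / - B], [C → . f - )] }  — shift
  I1: { [C → - . C], [C → . - C], [C → . / - B], [C → . f - )] }  — shift
  I2: { [C → / . - B] }  — shift
  I3: { [B' → B .] }  — accept
  I4: { [B → C . )] }  — shift
  I5: { [C → f . - )] }  — shift
  I6: { [C → f - . )] }  — shift
  I7: { [C → f - ) .] }  — reduce
  I8: { [B → C ) .] }  — reduce
  I9: { [B → . C )], [C → . - C], [C → . / - B], [C → . f - )], [C → / - . B] }  — shift
  I10: { [C → / - B .] }  — reduce
  I11: { [C → - C .] }  — reduce

No state contains both a complete item and a shift item.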